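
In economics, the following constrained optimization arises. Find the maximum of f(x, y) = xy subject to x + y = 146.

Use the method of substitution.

Substitute y = 146 - x into f(x,y) = xy:
g(x) = x(146 - x) = 146x - x^2
g'(x) = 146 - 2x = 0  =>  x = 73
y = 146 - 73 = 73
Maximum value = 73 * 73 = 5329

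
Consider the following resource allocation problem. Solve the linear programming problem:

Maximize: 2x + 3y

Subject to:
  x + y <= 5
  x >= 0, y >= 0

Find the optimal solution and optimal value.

The feasible region has vertices at [(0, 0), (5, 0), (0, 5)].
Checking objective 2x + 3y at each vertex:
  (0, 0): 2*0 + 3*0 = 0
  (5, 0): 2*5 + 3*0 = 10
  (0, 5): 2*0 + 3*5 = 15
Maximum is 15 at (0, 5).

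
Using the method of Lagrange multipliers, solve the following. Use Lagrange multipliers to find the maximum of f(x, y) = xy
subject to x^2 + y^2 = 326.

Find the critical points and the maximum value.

Lagrange conditions: y = 2*lambda*x and x = 2*lambda*y
If x = 0 then y = 0, violating the constraint, so x, y != 0.
Dividing: y/x = x/y => x^2 = y^2 => y = x or y = -x
Constraint: 2x^2 = 326 => x^2 = 163 => x = +/-sqrt(163)
Critical points: (sqrt(163), sqrt(163)), (-sqrt(163), -sqrt(163)), (sqrt(163), -sqrt(163)), (-sqrt(163), sqrt(163))
  y = x:  xy = x^2 = 163  at (sqrt(163), sqrt(163)) and (-sqrt(163), -sqrt(163))
  y = -x: xy = -x^2 = -163 at (sqrt(163), -sqrt(163)) and (-sqrt(163), sqrt(163))
Maximum xy = 163 at (sqrt(163), sqrt(163)) and (-sqrt(163), -sqrt(163))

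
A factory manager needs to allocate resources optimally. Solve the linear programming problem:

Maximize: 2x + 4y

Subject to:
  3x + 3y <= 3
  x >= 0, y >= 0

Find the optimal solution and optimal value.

The feasible region has vertices at [(0, 0), (1, 0), (0, 1)].
Checking objective 2x + 4y at each vertex:
  (0, 0): 2*0 + 4*0 = 0
  (1, 0): 2*1 + 4*0 = 2
  (0, 1): 2*0 + 4*1 = 4
Maximum is 4 at (0, 1).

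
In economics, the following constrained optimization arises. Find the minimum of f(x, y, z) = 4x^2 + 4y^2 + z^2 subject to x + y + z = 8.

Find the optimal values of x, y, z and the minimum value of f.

Using Lagrange multipliers on f = 4x^2 + 4y^2 + z^2 with constraint x + y + z = 8:
Conditions: 2*4*x = lambda, 2*4*y = lambda, 2*1*z = lambda
So x = lambda/8, y = lambda/8, z = lambda/2
Substituting into constraint: lambda * (3/4) = 8
lambda = 32/3
x = 4/3, y = 4/3, z = 16/3
Minimum value = 128/3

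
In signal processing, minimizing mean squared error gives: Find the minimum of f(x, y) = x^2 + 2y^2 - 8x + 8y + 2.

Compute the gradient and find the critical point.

f(x,y) = x^2 + 2y^2 - 8x + 8y + 2
df/dx = 2x + (-8) = 0  =>  x = 4
df/dy = 4y + (8) = 0  =>  y = -2
f(4, -2) = 1*(4)^2 + 2*(-2)^2 + -8*(4) + 8*(-2) + 2 = -22
Hessian is diagonal with entries 2, 4 > 0, so this is a minimum.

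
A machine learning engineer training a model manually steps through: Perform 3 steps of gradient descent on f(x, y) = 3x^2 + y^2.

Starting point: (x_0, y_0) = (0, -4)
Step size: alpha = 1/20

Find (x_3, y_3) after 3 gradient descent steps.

f(x,y) = 3x^2 + y^2
grad_x = 6x + 0y, grad_y = 2y + 0x
Step 1: grad = (0, -8), (0, -18/5)
Step 2: grad = (0, -36/5), (0, -81/25)
Step 3: grad = (0, -162/25), (0, -729/250)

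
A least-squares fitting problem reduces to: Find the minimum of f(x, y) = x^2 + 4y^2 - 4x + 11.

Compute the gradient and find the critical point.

f(x,y) = x^2 + 4y^2 - 4x + 11
df/dx = 2x + (-4) = 0  =>  x = 2
df/dy = 8y + (0) = 0  =>  y = 0
f(2, 0) = 1*(2)^2 + 4*(0)^2 + -4*(2) + 11 = 7
Hessian is diagonal with entries 2, 8 > 0, so this is a minimum.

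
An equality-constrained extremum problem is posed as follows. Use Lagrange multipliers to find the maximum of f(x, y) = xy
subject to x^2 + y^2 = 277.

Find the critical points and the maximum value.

Lagrange conditions: y = 2*lambda*x and x = 2*lambda*y
If x = 0 then y = 0, violating the constraint, so x, y != 0.
Dividing: y/x = x/y => x^2 = y^2 => y = x or y = -x
Constraint: 2x^2 = 277 => x^2 = 277/2 => x = +/-sqrt(277/2)
Critical points: (sqrt(277/2), sqrt(277/2)), (-sqrt(277/2), -sqrt(277/2)), (sqrt(277/2), -sqrt(277/2)), (-sqrt(277/2), sqrt(277/2))
  y = x:  xy = x^2 = 277/2  at (sqrt(277/2), sqrt(277/2)) and (-sqrt(277/2), -sqrt(277/2))
  y = -x: xy = -x^2 = -277/2 at (sqrt(277/2), -sqrt(277/2)) and (-sqrt(277/2), sqrt(277/2))
Maximum xy = 277/2 at (sqrt(277/2), sqrt(277/2)) and (-sqrt(277/2), -sqrt(277/2))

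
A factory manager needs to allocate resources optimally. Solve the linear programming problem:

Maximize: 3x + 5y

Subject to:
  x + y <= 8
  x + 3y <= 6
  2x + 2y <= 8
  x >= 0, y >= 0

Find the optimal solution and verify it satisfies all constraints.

Feasible vertices: (0, 0), (0, 2), (3, 1), (4, 0)
Objective 3x + 5y at each vertex:
  (0, 0): 0
  (0, 2): 10
  (3, 1): 14
  (4, 0): 12
Maximum is 14 at (3, 1).
Verify constraints at (x, y) = (3, 1):
  1*3 + 1*1 = 4 <= 8
  1*3 + 3*1 = 6 <= 6 (active)
  2*3 + 2*1 = 8 <= 8 (active)
  x = 3 >= 0, y = 1 >= 0. All constraints satisfied.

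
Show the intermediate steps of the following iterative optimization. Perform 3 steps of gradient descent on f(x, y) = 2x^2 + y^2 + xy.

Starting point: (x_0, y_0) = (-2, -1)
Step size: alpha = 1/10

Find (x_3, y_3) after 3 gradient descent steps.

f(x,y) = 2x^2 + y^2 + xy
grad_x = 4x + 1y, grad_y = 2y + 1x
Step 1: grad = (-9, -4), (-11/10, -3/5)
Step 2: grad = (-5, -23/10), (-3/5, -37/100)
Step 3: grad = (-277/100, -67/50), (-323/1000, -59/250)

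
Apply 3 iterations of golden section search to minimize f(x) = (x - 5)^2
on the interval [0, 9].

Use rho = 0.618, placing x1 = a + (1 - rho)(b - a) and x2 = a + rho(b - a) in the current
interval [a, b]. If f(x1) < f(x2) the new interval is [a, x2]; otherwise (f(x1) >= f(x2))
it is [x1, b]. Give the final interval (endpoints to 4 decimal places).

Golden section search for min of f(x) = (x - 5)^2 on [0, 9].
Each step: x1 = a + (1 - rho)(b - a), x2 = a + rho(b - a); if f(x1) < f(x2) keep [a, x2], otherwise keep [x1, b].
Step 1: [0.0000, 9.0000], x1=3.4380 (f=2.4398), x2=5.5620 (f=0.3158); f(x1) > f(x2) => keep [3.4380, 9.0000]
Step 2: [3.4380, 9.0000], x1=5.5627 (f=0.3166), x2=6.8753 (f=3.5168); f(x1) < f(x2) => keep [3.4380, 6.8753]
Step 3: [3.4380, 6.8753], x1=4.7511 (f=0.0620), x2=5.5623 (f=0.3161); f(x1) < f(x2) => keep [3.4380, 5.5623]
Final interval: [3.4380, 5.5623]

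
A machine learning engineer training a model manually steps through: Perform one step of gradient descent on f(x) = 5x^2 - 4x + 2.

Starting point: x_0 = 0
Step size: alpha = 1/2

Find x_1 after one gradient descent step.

f(x) = 5x^2 - 4x + 2
f'(x) = 10x - 4
f'(0) = 10*0 + (-4) = -4
x_1 = x_0 - alpha * f'(x_0) = 0 - 1/2 * -4 = 2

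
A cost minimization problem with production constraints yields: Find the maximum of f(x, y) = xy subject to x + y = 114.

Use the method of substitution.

Substitute y = 114 - x into f(x,y) = xy:
g(x) = x(114 - x) = 114x - x^2
g'(x) = 114 - 2x = 0  =>  x = 57
y = 114 - 57 = 57
Maximum value = 57 * 57 = 3249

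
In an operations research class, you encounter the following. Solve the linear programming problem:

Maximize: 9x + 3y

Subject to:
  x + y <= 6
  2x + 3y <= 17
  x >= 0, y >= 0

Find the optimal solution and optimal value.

Feasible vertices: (0, 0), (0, 17/3), (1, 5), (6, 0)
Objective 9x + 3y at each:
  (0, 0): 0
  (0, 17/3): 17
  (1, 5): 24
  (6, 0): 54
Maximum is 54 at (6, 0).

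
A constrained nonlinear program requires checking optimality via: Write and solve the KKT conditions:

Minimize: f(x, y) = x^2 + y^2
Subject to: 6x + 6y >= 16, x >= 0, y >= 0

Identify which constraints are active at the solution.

KKT conditions for min x^2 + y^2 s.t. 6x + 6y >= 16, x >= 0, y >= 0:
Stationarity: 2x = mu*6 + mu_x, 2y = mu*6 + mu_y, with mu, mu_x, mu_y >= 0
Complementary slackness: mu*(6x + 6y - 16) = 0, mu_x*x = 0, mu_y*y = 0
(0, 0) is infeasible (6*0 + 6*0 < 16), so if mu = 0 stationarity would force x = mu_x/2 >= 0, y = mu_y/2 >= 0 with mu_x*x = mu_y*y = 0, i.e. x = y = 0: contradiction. Hence mu > 0 and 6x + 6y = 16 is active.
Try x > 0, y > 0 (so mu_x = mu_y = 0): x = 6*mu/2, y = 6*mu/2
Substitute: 6*(6*mu/2) + 6*(6*mu/2) = 16
  mu*72/2 = 16 => mu = 4/9
x* = 4/3 > 0, y* = 4/3 > 0, consistent with mu_x = mu_y = 0.
f is convex and the constraints are linear, so this KKT point is the global minimum.
f* = 32/9
Active constraints: 6x + 6y >= 16 (holds with equality, mu = 4/9 > 0); x >= 0 and y >= 0 are inactive (mu_x = mu_y = 0).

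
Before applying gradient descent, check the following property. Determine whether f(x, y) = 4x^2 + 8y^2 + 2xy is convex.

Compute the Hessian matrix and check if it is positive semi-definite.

f(x,y) = 4x^2 + 8y^2 + 2xy
Hessian H = [[8, 2], [2, 16]]
trace(H) = 24, det(H) = 124
Eigenvalues: (24 +/- sqrt(80)) / 2 = 16.47, 7.528
Since both eigenvalues > 0, f is convex.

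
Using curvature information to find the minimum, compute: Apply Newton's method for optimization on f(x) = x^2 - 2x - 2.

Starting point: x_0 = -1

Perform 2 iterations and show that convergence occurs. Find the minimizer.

f(x) = x^2 - 2x - 2, f'(x) = 2x + (-2), f''(x) = 2
Step 1: f'(-1) = -4, x_1 = -1 - -4/2 = 1
Step 2: f'(1) = 0, x_2 = 1 (converged)
Newton's method converges in 1 step for quadratics.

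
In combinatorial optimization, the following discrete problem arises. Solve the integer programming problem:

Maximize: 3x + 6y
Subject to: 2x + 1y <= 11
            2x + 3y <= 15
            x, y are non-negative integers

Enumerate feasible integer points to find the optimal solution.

Constraint 1: 2x + 1y <= 11
Constraint 2: 2x + 3y <= 15
Feasible x range (need y >= 0): 0 <= x <= min(11/2, 15/2) => x in {0, ..., 5}.
Enumerate feasible integer points row by row (the coefficient of y is 6 > 0, so for each x the largest feasible y gives the best value):
  x = 0: y <= min((11 - 2*0)/1, (15 - 2*0)/3) => y in {0, ..., 5}; best 3*0 + 6*5 = 30
  x = 1: y <= min((11 - 2*1)/1, (15 - 2*1)/3) => y in {0, ..., 4}; best 3*1 + 6*4 = 27
  x = 2: y <= min((11 - 2*2)/1, (15 - 2*2)/3) => y in {0, ..., 3}; best 3*2 + 6*3 = 24
  x = 3: y <= min((11 - 2*3)/1, (15 - 2*3)/3) => y in {0, ..., 3}; best 3*3 + 6*3 = 27
  x = 4: y <= min((11 - 2*4)/1, (15 - 2*4)/3) => y in {0, ..., 2}; best 3*4 + 6*2 = 24
  x = 5: y <= min((11 - 2*5)/1, (15 - 2*5)/3) => y in {0, ..., 1}; best 3*5 + 6*1 = 21
The maximum 3x + 6y = 30 is achieved at x = 0, y = 5.
Check: 2*0 + 1*5 = 5 <= 11 and 2*0 + 3*5 = 15 <= 15.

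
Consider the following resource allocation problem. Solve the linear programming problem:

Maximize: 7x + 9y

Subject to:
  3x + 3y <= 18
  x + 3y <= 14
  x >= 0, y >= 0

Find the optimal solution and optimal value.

Feasible vertices: (0, 0), (0, 14/3), (2, 4), (6, 0)
Objective 7x + 9y at each:
  (0, 0): 0
  (0, 14/3): 42
  (2, 4): 50
  (6, 0): 42
Maximum is 50 at (2, 4).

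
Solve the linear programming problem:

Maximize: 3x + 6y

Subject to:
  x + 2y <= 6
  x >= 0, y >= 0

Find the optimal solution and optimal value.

The feasible region has vertices at [(0, 0), (6, 0), (0, 3)].
Checking objective 3x + 6y at each vertex:
  (0, 0): 3*0 + 6*0 = 0
  (6, 0): 3*6 + 6*0 = 18
  (0, 3): 3*0 + 6*3 = 18
Maximum is 18 at (6, 0).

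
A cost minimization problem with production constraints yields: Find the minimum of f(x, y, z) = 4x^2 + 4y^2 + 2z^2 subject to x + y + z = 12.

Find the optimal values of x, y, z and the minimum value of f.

Using Lagrange multipliers on f = 4x^2 + 4y^2 + 2z^2 with constraint x + y + z = 12:
Conditions: 2*4*x = lambda, 2*4*y = lambda, 2*2*z = lambda
So x = lambda/8, y = lambda/8, z = lambda/4
Substituting into constraint: lambda * (1/2) = 12
lambda = 24
x = 3, y = 3, z = 6
Minimum value = 144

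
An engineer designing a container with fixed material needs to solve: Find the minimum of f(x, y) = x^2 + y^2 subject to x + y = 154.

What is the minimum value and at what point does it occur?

Substitute y = 154 - x into f(x,y) = x^2 + y^2:
g(x) = x^2 + (154 - x)^2 = 2x^2 - 308x + 23716
g'(x) = 4x - 308 = 0  =>  x = 77
y = 154 - 77 = 77
Minimum value = 77^2 + 77^2 = 11858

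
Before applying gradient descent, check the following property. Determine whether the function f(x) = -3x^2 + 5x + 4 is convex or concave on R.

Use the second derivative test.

f(x) = -3x^2 + 5x + 4
f'(x) = -6x + 5
f''(x) = -6
Since f''(x) = -6 < 0 for all x, f is concave on R.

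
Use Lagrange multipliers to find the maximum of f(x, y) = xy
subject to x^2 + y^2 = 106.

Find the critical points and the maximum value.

Lagrange conditions: y = 2*lambda*x and x = 2*lambda*y
If x = 0 then y = 0, violating the constraint, so x, y != 0.
Dividing: y/x = x/y => x^2 = y^2 => y = x or y = -x
Constraint: 2x^2 = 106 => x^2 = 53 => x = +/-sqrt(53)
Critical points: (sqrt(53), sqrt(53)), (-sqrt(53), -sqrt(53)), (sqrt(53), -sqrt(53)), (-sqrt(53), sqrt(53))
  y = x:  xy = x^2 = 53  at (sqrt(53), sqrt(53)) and (-sqrt(53), -sqrt(53))
  y = -x: xy = -x^2 = -53 at (sqrt(53), -sqrt(53)) and (-sqrt(53), sqrt(53))
Maximum xy = 53 at (sqrt(53), sqrt(53)) and (-sqrt(53), -sqrt(53))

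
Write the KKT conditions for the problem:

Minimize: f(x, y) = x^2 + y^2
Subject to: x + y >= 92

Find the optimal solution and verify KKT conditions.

KKT conditions for min x^2 + y^2 s.t. x + y >= 92:
Stationarity: 2x = mu, 2y = mu
So x = y = mu/2.
Complementary slackness: mu*(x + y - 92) = 0
Primal feasibility: x + y >= 92; dual feasibility: mu >= 0
If mu = 0 then x = y = 0, but 0 + 0 < 92 is infeasible, so the constraint is active.
Constraint active: x + y = 2*(mu/2) = 92 => mu = 92
x = y = 46, f = 4232
Verify: stationarity 2*46 = 92 = mu; primal 46 + 46 = 92 >= 92; dual mu = 92 >= 0; complementary slackness 92*(92 - 92) = 0. All KKT conditions hold.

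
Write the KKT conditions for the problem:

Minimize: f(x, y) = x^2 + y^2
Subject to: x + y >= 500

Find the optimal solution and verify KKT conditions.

KKT conditions for min x^2 + y^2 s.t. x + y >= 500:
Stationarity: 2x = mu, 2y = mu
So x = y = mu/2.
Complementary slackness: mu*(x + y - 500) = 0
Primal feasibility: x + y >= 500; dual feasibility: mu >= 0
If mu = 0 then x = y = 0, but 0 + 0 < 500 is infeasible, so the constraint is active.
Constraint active: x + y = 2*(mu/2) = 500 => mu = 500
x = y = 250, f = 125000
Verify: stationarity 2*250 = 500 = mu; primal 250 + 250 = 500 >= 500; dual mu = 500 >= 0; complementary slackness 500*(500 - 500) = 0. All KKT conditions hold.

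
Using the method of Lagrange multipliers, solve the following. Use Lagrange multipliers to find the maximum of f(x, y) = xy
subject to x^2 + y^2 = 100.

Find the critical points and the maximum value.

Lagrange conditions: y = 2*lambda*x and x = 2*lambda*y
If x = 0 then y = 0, violating the constraint, so x, y != 0.
Dividing: y/x = x/y => x^2 = y^2 => y = x or y = -x
Constraint: 2x^2 = 100 => x^2 = 50 => x = +/-sqrt(50)
Critical points: (sqrt(50), sqrt(50)), (-sqrt(50), -sqrt(50)), (sqrt(50), -sqrt(50)), (-sqrt(50), sqrt(50))
  y = x:  xy = x^2 = 50  at (sqrt(50), sqrt(50)) and (-sqrt(50), -sqrt(50))
  y = -x: xy = -x^2 = -50 at (sqrt(50), -sqrt(50)) and (-sqrt(50), sqrt(50))
Maximum xy = 50 at (sqrt(50), sqrt(50)) and (-sqrt(50), -sqrt(50))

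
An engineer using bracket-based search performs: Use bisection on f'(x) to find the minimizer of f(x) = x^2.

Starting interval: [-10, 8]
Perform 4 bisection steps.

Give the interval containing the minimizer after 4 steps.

Finding critical point of f(x) = x^2 using bisection on f'(x) = 2x + 0.
f'(x) = 0 when x = 0.
Starting interval: [-10, 8]
Step 1: mid = -1, f'(mid) = -2, new interval = [-1, 8]
Step 2: mid = 7/2, f'(mid) = 7, new interval = [-1, 7/2]
Step 3: mid = 5/4, f'(mid) = 5/2, new interval = [-1, 5/4]
Step 4: mid = 1/8, f'(mid) = 1/4, new interval = [-1, 1/8]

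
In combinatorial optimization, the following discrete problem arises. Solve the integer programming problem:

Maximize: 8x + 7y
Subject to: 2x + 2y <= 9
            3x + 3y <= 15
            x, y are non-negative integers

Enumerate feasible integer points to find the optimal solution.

Constraint 1: 2x + 2y <= 9
Constraint 2: 3x + 3y <= 15
Feasible x range (need y >= 0): 0 <= x <= min(9/2, 15/3) => x in {0, ..., 4}.
Enumerate feasible integer points row by row (the coefficient of y is 7 > 0, so for each x the largest feasible y gives the best value):
  x = 0: y <= min((9 - 2*0)/2, (15 - 3*0)/3) => y in {0, ..., 4}; best 8*0 + 7*4 = 28
  x = 1: y <= min((9 - 2*1)/2, (15 - 3*1)/3) => y in {0, ..., 3}; best 8*1 + 7*3 = 29
  x = 2: y <= min((9 - 2*2)/2, (15 - 3*2)/3) => y in {0, ..., 2}; best 8*2 + 7*2 = 30
  x = 3: y <= min((9 - 2*3)/2, (15 - 3*3)/3) => y in {0, ..., 1}; best 8*3 + 7*1 = 31
  x = 4: y <= min((9 - 2*4)/2, (15 - 3*4)/3) => y in {0}; best 8*4 + 7*0 = 32
The maximum 8x + 7y = 32 is achieved at x = 4, y = 0.
Check: 2*4 + 2*0 = 8 <= 9 and 3*4 + 3*0 = 12 <= 15.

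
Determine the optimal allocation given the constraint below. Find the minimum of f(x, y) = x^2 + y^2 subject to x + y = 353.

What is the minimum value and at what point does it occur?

Substitute y = 353 - x into f(x,y) = x^2 + y^2:
g(x) = x^2 + (353 - x)^2 = 2x^2 - 706x + 124609
g'(x) = 4x - 706 = 0  =>  x = 353/2
y = 353 - 353/2 = 353/2
Minimum value = (353/2)^2 + (353/2)^2 = 124609/2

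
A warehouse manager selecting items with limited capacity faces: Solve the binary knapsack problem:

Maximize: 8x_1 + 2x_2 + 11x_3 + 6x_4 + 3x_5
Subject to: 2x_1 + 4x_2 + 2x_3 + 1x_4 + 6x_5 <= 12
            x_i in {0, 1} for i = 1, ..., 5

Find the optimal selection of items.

Items: item 1 (v=8, w=2), item 2 (v=2, w=4), item 3 (v=11, w=2), item 4 (v=6, w=1), item 5 (v=3, w=6)
Capacity: 12
Checking all 32 subsets (w = total weight, v = total value):
  {}: w = 0, v = 0
  {1}: w = 2, v = 8
  {2}: w = 4, v = 2
  {3}: w = 2, v = 11
  {4}: w = 1, v = 6
  {5}: w = 6, v = 3
  {1, 2}: w = 6, v = 10
  {1, 3}: w = 4, v = 19
  {1, 4}: w = 3, v = 14
  {1, 5}: w = 8, v = 11
  {2, 3}: w = 6, v = 13
  {2, 4}: w = 5, v = 8
  {2, 5}: w = 10, v = 5
  {3, 4}: w = 3, v = 17
  {3, 5}: w = 8, v = 14
  {4, 5}: w = 7, v = 9
  {1, 2, 3}: w = 8, v = 21
  {1, 2, 4}: w = 7, v = 16
  {1, 2, 5}: w = 12, v = 13
  {1, 3, 4}: w = 5, v = 25
  {1, 3, 5}: w = 10, v = 22
  {1, 4, 5}: w = 9, v = 17
  {2, 3, 4}: w = 7, v = 19
  {2, 3, 5}: w = 12, v = 16
  {2, 4, 5}: w = 11, v = 11
  {3, 4, 5}: w = 9, v = 20
  {1, 2, 3, 4}: w = 9, v = 27
  {1, 2, 3, 5}: w = 14 > 12, infeasible
  {1, 2, 4, 5}: w = 13 > 12, infeasible
  {1, 3, 4, 5}: w = 11, v = 28
  {2, 3, 4, 5}: w = 13 > 12, infeasible
  {1, 2, 3, 4, 5}: w = 15 > 12, infeasible
Best feasible subset: items [1, 3, 4, 5]
Total weight: 11 <= 12, total value: 28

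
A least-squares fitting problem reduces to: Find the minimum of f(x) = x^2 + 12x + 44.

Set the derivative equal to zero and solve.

f(x) = x^2 + 12x + 44
f'(x) = 2x + (12) = 0
x = -12/2 = -6
f(-6) = 8
Since f''(x) = 2 > 0, this is a minimum.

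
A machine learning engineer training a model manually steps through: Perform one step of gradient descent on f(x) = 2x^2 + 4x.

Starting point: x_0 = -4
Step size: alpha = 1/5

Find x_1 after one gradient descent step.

f(x) = 2x^2 + 4x
f'(x) = 4x + 4
f'(-4) = 4*-4 + (4) = -12
x_1 = x_0 - alpha * f'(x_0) = -4 - 1/5 * -12 = -8/5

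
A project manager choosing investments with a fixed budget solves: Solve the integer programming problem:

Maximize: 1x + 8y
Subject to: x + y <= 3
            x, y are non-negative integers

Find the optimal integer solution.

Objective: 1x + 8y, constraint: x + y <= 3
Coefficient of y is 8 > coefficient of x is 1, so allocate the entire budget to y.
Optimal: x = 0, y = 3, value = 24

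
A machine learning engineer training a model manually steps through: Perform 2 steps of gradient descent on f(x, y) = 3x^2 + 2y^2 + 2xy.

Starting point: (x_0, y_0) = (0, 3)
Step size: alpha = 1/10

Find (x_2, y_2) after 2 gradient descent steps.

f(x,y) = 3x^2 + 2y^2 + 2xy
grad_x = 6x + 2y, grad_y = 4y + 2x
Step 1: grad = (6, 12), (-3/5, 9/5)
Step 2: grad = (0, 6), (-3/5, 6/5)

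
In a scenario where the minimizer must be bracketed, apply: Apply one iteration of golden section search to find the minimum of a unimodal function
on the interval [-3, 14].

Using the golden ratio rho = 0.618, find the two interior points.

Golden section search on [-3, 14].
Golden ratio rho = 0.618 (approx).
Interior points:
  x_1 = -3 + (1-0.618)*17 = 3.4940
  x_2 = -3 + 0.618*17 = 7.5060
Compare f(x_1) and f(x_2) to determine which subinterval to keep.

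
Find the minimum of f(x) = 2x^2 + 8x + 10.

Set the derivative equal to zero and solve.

f(x) = 2x^2 + 8x + 10
f'(x) = 4x + (8) = 0
x = -8/4 = -2
f(-2) = 2
Since f''(x) = 4 > 0, this is a minimum.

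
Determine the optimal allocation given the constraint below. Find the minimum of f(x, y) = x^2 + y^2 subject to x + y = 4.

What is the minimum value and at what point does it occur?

Substitute y = 4 - x into f(x,y) = x^2 + y^2:
g(x) = x^2 + (4 - x)^2 = 2x^2 - 8x + 16
g'(x) = 4x - 8 = 0  =>  x = 2
y = 4 - 2 = 2
Minimum value = 2^2 + 2^2 = 8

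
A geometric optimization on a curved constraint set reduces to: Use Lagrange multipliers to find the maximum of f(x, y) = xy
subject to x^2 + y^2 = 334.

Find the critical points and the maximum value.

Lagrange conditions: y = 2*lambda*x and x = 2*lambda*y
If x = 0 then y = 0, violating the constraint, so x, y != 0.
Dividing: y/x = x/y => x^2 = y^2 => y = x or y = -x
Constraint: 2x^2 = 334 => x^2 = 167 => x = +/-sqrt(167)
Critical points: (sqrt(167), sqrt(167)), (-sqrt(167), -sqrt(167)), (sqrt(167), -sqrt(167)), (-sqrt(167), sqrt(167))
  y = x:  xy = x^2 = 167  at (sqrt(167), sqrt(167)) and (-sqrt(167), -sqrt(167))
  y = -x: xy = -x^2 = -167 at (sqrt(167), -sqrt(167)) and (-sqrt(167), sqrt(167))
Maximum xy = 167 at (sqrt(167), sqrt(167)) and (-sqrt(167), -sqrt(167))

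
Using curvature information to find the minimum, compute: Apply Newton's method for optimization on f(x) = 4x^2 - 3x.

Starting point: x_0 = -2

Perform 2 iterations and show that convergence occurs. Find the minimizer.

f(x) = 4x^2 - 3x, f'(x) = 8x + (-3), f''(x) = 8
Step 1: f'(-2) = -19, x_1 = -2 - -19/8 = 3/8
Step 2: f'(3/8) = 0, x_2 = 3/8 (converged)
Newton's method converges in 1 step for quadratics.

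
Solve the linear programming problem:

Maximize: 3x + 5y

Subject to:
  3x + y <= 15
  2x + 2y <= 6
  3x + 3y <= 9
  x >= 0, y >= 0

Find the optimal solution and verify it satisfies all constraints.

Feasible vertices: (0, 0), (0, 3), (3, 0)
Objective 3x + 5y at each vertex:
  (0, 0): 0
  (0, 3): 15
  (3, 0): 9
Maximum is 15 at (0, 3).
Verify constraints at (x, y) = (0, 3):
  3*0 + 1*3 = 3 <= 15
  2*0 + 2*3 = 6 <= 6 (active)
  3*0 + 3*3 = 9 <= 9 (active)
  x = 0 >= 0, y = 3 >= 0. All constraints satisfied.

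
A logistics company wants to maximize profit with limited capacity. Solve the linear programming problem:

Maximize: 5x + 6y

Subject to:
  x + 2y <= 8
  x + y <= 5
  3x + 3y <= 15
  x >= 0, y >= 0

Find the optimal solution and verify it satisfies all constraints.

Feasible vertices: (0, 0), (0, 4), (2, 3), (5, 0)
Objective 5x + 6y at each vertex:
  (0, 0): 0
  (0, 4): 24
  (2, 3): 28
  (5, 0): 25
Maximum is 28 at (2, 3).
Verify constraints at (x, y) = (2, 3):
  1*2 + 2*3 = 8 <= 8 (active)
  1*2 + 1*3 = 5 <= 5 (active)
  3*2 + 3*3 = 15 <= 15 (active)
  x = 2 >= 0, y = 3 >= 0. All constraints satisfied.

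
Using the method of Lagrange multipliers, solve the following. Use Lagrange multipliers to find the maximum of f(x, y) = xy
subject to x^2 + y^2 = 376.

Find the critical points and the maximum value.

Lagrange conditions: y = 2*lambda*x and x = 2*lambda*y
If x = 0 then y = 0, violating the constraint, so x, y != 0.
Dividing: y/x = x/y => x^2 = y^2 => y = x or y = -x
Constraint: 2x^2 = 376 => x^2 = 188 => x = +/-sqrt(188)
Critical points: (sqrt(188), sqrt(188)), (-sqrt(188), -sqrt(188)), (sqrt(188), -sqrt(188)), (-sqrt(188), sqrt(188))
  y = x:  xy = x^2 = 188  at (sqrt(188), sqrt(188)) and (-sqrt(188), -sqrt(188))
  y = -x: xy = -x^2 = -188 at (sqrt(188), -sqrt(188)) and (-sqrt(188), sqrt(188))
Maximum xy = 188 at (sqrt(188), sqrt(188)) and (-sqrt(188), -sqrt(188))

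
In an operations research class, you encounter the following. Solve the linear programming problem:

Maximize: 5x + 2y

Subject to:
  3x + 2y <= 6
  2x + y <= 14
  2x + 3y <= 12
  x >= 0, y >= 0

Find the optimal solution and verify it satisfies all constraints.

Feasible vertices: (0, 0), (0, 3), (2, 0)
Objective 5x + 2y at each vertex:
  (0, 0): 0
  (0, 3): 6
  (2, 0): 10
Maximum is 10 at (2, 0).
Verify constraints at (x, y) = (2, 0):
  3*2 + 2*0 = 6 <= 6 (active)
  2*2 + 1*0 = 4 <= 14
  2*2 + 3*0 = 4 <= 12
  x = 2 >= 0, y = 0 >= 0. All constraints satisfied.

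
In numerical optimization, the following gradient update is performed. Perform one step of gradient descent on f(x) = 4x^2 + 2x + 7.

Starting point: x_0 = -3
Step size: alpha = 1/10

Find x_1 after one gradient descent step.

f(x) = 4x^2 + 2x + 7
f'(x) = 8x + 2
f'(-3) = 8*-3 + (2) = -22
x_1 = x_0 - alpha * f'(x_0) = -3 - 1/10 * -22 = -4/5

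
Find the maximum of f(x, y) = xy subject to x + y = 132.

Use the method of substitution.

Substitute y = 132 - x into f(x,y) = xy:
g(x) = x(132 - x) = 132x - x^2
g'(x) = 132 - 2x = 0  =>  x = 66
y = 132 - 66 = 66
Maximum value = 66 * 66 = 4356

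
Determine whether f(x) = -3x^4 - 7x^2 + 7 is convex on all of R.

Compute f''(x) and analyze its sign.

f(x) = -3x^4 - 7x^2 + 7
f'(x) = -12x^3 + -14x
f''(x) = -36x^2 + -14
f''(x) = -36x^2 + -14 <= -14 < 0 for all x
Therefore, f is concave on R.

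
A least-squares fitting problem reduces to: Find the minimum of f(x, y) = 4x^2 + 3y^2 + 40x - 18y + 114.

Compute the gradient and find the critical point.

f(x,y) = 4x^2 + 3y^2 + 40x - 18y + 114
df/dx = 8x + (40) = 0  =>  x = -5
df/dy = 6y + (-18) = 0  =>  y = 3
f(-5, 3) = 4*(-5)^2 + 3*(3)^2 + 40*(-5) + -18*(3) + 114 = -13
Hessian is diagonal with entries 8, 6 > 0, so this is a minimum.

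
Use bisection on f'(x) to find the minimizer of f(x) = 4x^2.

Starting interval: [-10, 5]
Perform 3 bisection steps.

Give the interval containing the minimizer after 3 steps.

Finding critical point of f(x) = 4x^2 using bisection on f'(x) = 8x + 0.
f'(x) = 0 when x = 0.
Starting interval: [-10, 5]
Step 1: mid = -5/2, f'(mid) = -20, new interval = [-5/2, 5]
Step 2: mid = 5/4, f'(mid) = 10, new interval = [-5/2, 5/4]
Step 3: mid = -5/8, f'(mid) = -5, new interval = [-5/8, 5/4]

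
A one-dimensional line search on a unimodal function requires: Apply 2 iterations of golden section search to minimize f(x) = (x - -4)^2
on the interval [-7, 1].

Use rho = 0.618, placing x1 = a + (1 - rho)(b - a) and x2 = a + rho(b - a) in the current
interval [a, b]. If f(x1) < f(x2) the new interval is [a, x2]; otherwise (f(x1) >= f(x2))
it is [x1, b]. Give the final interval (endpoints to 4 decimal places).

Golden section search for min of f(x) = (x - -4)^2 on [-7, 1].
Each step: x1 = a + (1 - rho)(b - a), x2 = a + rho(b - a); if f(x1) < f(x2) keep [a, x2], otherwise keep [x1, b].
Step 1: [-7.0000, 1.0000], x1=-3.9440 (f=0.0031), x2=-2.0560 (f=3.7791); f(x1) < f(x2) => keep [-7.0000, -2.0560]
Step 2: [-7.0000, -2.0560], x1=-5.1114 (f=1.2352), x2=-3.9446 (f=0.0031); f(x1) > f(x2) => keep [-5.1114, -2.0560]
Final interval: [-5.1114, -2.0560]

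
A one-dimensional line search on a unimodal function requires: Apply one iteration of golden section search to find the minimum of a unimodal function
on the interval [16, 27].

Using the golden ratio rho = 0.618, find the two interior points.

Golden section search on [16, 27].
Golden ratio rho = 0.618 (approx).
Interior points:
  x_1 = 16 + (1-0.618)*11 = 20.2020
  x_2 = 16 + 0.618*11 = 22.7980
Compare f(x_1) and f(x_2) to determine which subinterval to keep.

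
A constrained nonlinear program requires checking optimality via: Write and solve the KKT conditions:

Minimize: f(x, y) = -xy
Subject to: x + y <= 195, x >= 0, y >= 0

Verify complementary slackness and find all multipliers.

Problem: min -xy s.t. x + y <= 195 (multiplier lambda), x >= 0 (mu_x), y >= 0 (mu_y)
KKT stationarity: -y + lambda - mu_x = 0, -x + lambda - mu_y = 0, with lambda, mu_x, mu_y >= 0
Complementary slackness: lambda*(x + y - 195) = 0, mu_x*x = 0, mu_y*y = 0
If lambda = 0: y = -mu_x <= 0 and x = -mu_y <= 0 force x = y = 0 with f = 0; but x = y = 195/2 is feasible with f = -38025/4 < 0, so this is not the minimum. Hence lambda > 0 and x + y = 195.
Try x > 0, y > 0 (so mu_x = mu_y = 0): y = lambda, x = lambda => x = y = lambda
x + y = 195 => 2*lambda = 195 => lambda = 195/2
x* = y* = 195/2 > 0, consistent with mu_x = mu_y = 0.
(Any feasible point with x = 0 or y = 0 has f = 0 > -38025/4, so the minimum is not on those boundaries.)
min(-xy) = -38025/4 (i.e. max xy = 38025/4)
Multipliers: lambda = 195/2, mu_x = 0, mu_y = 0
Complementary slackness: lambda*(x + y - 195) = 195/2*(195/2 + 195/2 - 195) = 0, mu_x*x = 0*195/2 = 0, mu_y*y = 0*195/2 = 0. Satisfied.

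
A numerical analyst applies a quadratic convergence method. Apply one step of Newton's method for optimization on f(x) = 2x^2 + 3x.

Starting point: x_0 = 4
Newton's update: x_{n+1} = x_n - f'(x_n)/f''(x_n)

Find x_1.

f(x) = 2x^2 + 3x
f'(x) = 4x + (3), f''(x) = 4
Newton step: x_1 = x_0 - f'(x_0)/f''(x_0)
f'(4) = 19
x_1 = 4 - 19/4 = -3/4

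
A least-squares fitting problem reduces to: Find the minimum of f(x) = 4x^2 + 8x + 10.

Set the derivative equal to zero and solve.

f(x) = 4x^2 + 8x + 10
f'(x) = 8x + (8) = 0
x = -8/8 = -1
f(-1) = 6
Since f''(x) = 8 > 0, this is a minimum.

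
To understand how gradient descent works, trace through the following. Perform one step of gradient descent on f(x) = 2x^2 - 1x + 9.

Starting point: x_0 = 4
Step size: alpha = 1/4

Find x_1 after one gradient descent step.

f(x) = 2x^2 - 1x + 9
f'(x) = 4x - 1
f'(4) = 4*4 + (-1) = 15
x_1 = x_0 - alpha * f'(x_0) = 4 - 1/4 * 15 = 1/4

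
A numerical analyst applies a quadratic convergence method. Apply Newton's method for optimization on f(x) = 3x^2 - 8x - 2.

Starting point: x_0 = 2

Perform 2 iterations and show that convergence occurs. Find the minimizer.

f(x) = 3x^2 - 8x - 2, f'(x) = 6x + (-8), f''(x) = 6
Step 1: f'(2) = 4, x_1 = 2 - 4/6 = 4/3
Step 2: f'(4/3) = 0, x_2 = 4/3 (converged)
Newton's method converges in 1 step for quadratics.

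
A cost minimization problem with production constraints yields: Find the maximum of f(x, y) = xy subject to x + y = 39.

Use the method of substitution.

Substitute y = 39 - x into f(x,y) = xy:
g(x) = x(39 - x) = 39x - x^2
g'(x) = 39 - 2x = 0  =>  x = 39/2
y = 39 - 39/2 = 39/2
Maximum value = (39/2) * (39/2) = 1521/4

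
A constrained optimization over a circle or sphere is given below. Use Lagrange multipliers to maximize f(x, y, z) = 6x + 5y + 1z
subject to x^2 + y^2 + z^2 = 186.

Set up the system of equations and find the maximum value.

Lagrange conditions: 6 = 2*lambda*x, 5 = 2*lambda*y, 1 = 2*lambda*z
So x:6 = y:5 = z:1, i.e. x = 6t, y = 5t, z = 1t
Constraint: t^2*(6^2 + 5^2 + 1^2) = 186
  t^2 * 62 = 186  =>  t = sqrt(3)
Maximum = 6*6t + 5*5t + 1*1t = 62*sqrt(3) = sqrt(11532)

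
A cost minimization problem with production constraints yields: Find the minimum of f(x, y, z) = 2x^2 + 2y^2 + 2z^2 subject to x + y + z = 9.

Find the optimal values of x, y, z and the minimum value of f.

Using Lagrange multipliers on f = 2x^2 + 2y^2 + 2z^2 with constraint x + y + z = 9:
Conditions: 2*2*x = lambda, 2*2*y = lambda, 2*2*z = lambda
So x = lambda/4, y = lambda/4, z = lambda/4
Substituting into constraint: lambda * (3/4) = 9
lambda = 12
x = 3, y = 3, z = 3
Minimum value = 54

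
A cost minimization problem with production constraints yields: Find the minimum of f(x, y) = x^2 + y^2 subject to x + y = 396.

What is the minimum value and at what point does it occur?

Substitute y = 396 - x into f(x,y) = x^2 + y^2:
g(x) = x^2 + (396 - x)^2 = 2x^2 - 792x + 156816
g'(x) = 4x - 792 = 0  =>  x = 198
y = 396 - 198 = 198
Minimum value = 198^2 + 198^2 = 78408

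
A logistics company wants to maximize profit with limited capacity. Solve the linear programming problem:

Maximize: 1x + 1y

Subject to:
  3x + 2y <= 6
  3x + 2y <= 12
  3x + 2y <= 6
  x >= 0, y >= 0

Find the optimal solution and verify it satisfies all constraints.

Feasible vertices: (0, 0), (0, 3), (2, 0)
Objective 1x + 1y at each vertex:
  (0, 0): 0
  (0, 3): 3
  (2, 0): 2
Maximum is 3 at (0, 3).
Verify constraints at (x, y) = (0, 3):
  3*0 + 2*3 = 6 <= 6 (active)
  3*0 + 2*3 = 6 <= 12
  3*0 + 2*3 = 6 <= 6 (active)
  x = 0 >= 0, y = 3 >= 0. All constraints satisfied.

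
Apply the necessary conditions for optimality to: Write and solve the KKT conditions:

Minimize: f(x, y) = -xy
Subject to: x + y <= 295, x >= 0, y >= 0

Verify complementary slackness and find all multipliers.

Problem: min -xy s.t. x + y <= 295 (multiplier lambda), x >= 0 (mu_x), y >= 0 (mu_y)
KKT stationarity: -y + lambda - mu_x = 0, -x + lambda - mu_y = 0, with lambda, mu_x, mu_y >= 0
Complementary slackness: lambda*(x + y - 295) = 0, mu_x*x = 0, mu_y*y = 0
If lambda = 0: y = -mu_x <= 0 and x = -mu_y <= 0 force x = y = 0 with f = 0; but x = y = 295/2 is feasible with f = -87025/4 < 0, so this is not the minimum. Hence lambda > 0 and x + y = 295.
Try x > 0, y > 0 (so mu_x = mu_y = 0): y = lambda, x = lambda => x = y = lambda
x + y = 295 => 2*lambda = 295 => lambda = 295/2
x* = y* = 295/2 > 0, consistent with mu_x = mu_y = 0.
(Any feasible point with x = 0 or y = 0 has f = 0 > -87025/4, so the minimum is not on those boundaries.)
min(-xy) = -87025/4 (i.e. max xy = 87025/4)
Multipliers: lambda = 295/2, mu_x = 0, mu_y = 0
Complementary slackness: lambda*(x + y - 295) = 295/2*(295/2 + 295/2 - 295) = 0, mu_x*x = 0*295/2 = 0, mu_y*y = 0*295/2 = 0. Satisfied.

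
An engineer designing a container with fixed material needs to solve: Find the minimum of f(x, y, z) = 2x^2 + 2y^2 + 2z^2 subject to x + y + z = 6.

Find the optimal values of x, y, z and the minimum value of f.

Using Lagrange multipliers on f = 2x^2 + 2y^2 + 2z^2 with constraint x + y + z = 6:
Conditions: 2*2*x = lambda, 2*2*y = lambda, 2*2*z = lambda
So x = lambda/4, y = lambda/4, z = lambda/4
Substituting into constraint: lambda * (3/4) = 6
lambda = 8
x = 2, y = 2, z = 2
Minimum value = 24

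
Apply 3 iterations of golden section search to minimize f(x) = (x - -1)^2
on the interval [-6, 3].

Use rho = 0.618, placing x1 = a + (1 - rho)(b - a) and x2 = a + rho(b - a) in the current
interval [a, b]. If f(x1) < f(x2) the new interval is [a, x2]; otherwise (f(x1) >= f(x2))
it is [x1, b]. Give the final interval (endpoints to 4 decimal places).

Golden section search for min of f(x) = (x - -1)^2 on [-6, 3].
Each step: x1 = a + (1 - rho)(b - a), x2 = a + rho(b - a); if f(x1) < f(x2) keep [a, x2], otherwise keep [x1, b].
Step 1: [-6.0000, 3.0000], x1=-2.5620 (f=2.4398), x2=-0.4380 (f=0.3158); f(x1) > f(x2) => keep [-2.5620, 3.0000]
Step 2: [-2.5620, 3.0000], x1=-0.4373 (f=0.3166), x2=0.8753 (f=3.5168); f(x1) < f(x2) => keep [-2.5620, 0.8753]
Step 3: [-2.5620, 0.8753], x1=-1.2489 (f=0.0620), x2=-0.4377 (f=0.3161); f(x1) < f(x2) => keep [-2.5620, -0.4377]
Final interval: [-2.5620, -0.4377]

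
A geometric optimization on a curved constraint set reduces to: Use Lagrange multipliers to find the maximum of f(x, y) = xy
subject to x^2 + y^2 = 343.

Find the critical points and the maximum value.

Lagrange conditions: y = 2*lambda*x and x = 2*lambda*y
If x = 0 then y = 0, violating the constraint, so x, y != 0.
Dividing: y/x = x/y => x^2 = y^2 => y = x or y = -x
Constraint: 2x^2 = 343 => x^2 = 343/2 => x = +/-sqrt(343/2)
Critical points: (sqrt(343/2), sqrt(343/2)), (-sqrt(343/2), -sqrt(343/2)), (sqrt(343/2), -sqrt(343/2)), (-sqrt(343/2), sqrt(343/2))
  y = x:  xy = x^2 = 343/2  at (sqrt(343/2), sqrt(343/2)) and (-sqrt(343/2), -sqrt(343/2))
  y = -x: xy = -x^2 = -343/2 at (sqrt(343/2), -sqrt(343/2)) and (-sqrt(343/2), sqrt(343/2))
Maximum xy = 343/2 at (sqrt(343/2), sqrt(343/2)) and (-sqrt(343/2), -sqrt(343/2))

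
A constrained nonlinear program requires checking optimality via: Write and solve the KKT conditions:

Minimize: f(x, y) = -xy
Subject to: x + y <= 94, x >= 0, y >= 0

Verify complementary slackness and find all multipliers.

Problem: min -xy s.t. x + y <= 94 (multiplier lambda), x >= 0 (mu_x), y >= 0 (mu_y)
KKT stationarity: -y + lambda - mu_x = 0, -x + lambda - mu_y = 0, with lambda, mu_x, mu_y >= 0
Complementary slackness: lambda*(x + y - 94) = 0, mu_x*x = 0, mu_y*y = 0
If lambda = 0: y = -mu_x <= 0 and x = -mu_y <= 0 force x = y = 0 with f = 0; but x = y = 47 is feasible with f = -2209 < 0, so this is not the minimum. Hence lambda > 0 and x + y = 94.
Try x > 0, y > 0 (so mu_x = mu_y = 0): y = lambda, x = lambda => x = y = lambda
x + y = 94 => 2*lambda = 94 => lambda = 47
x* = y* = 47 > 0, consistent with mu_x = mu_y = 0.
(Any feasible point with x = 0 or y = 0 has f = 0 > -2209, so the minimum is not on those boundaries.)
min(-xy) = -2209 (i.e. max xy = 2209)
Multipliers: lambda = 47, mu_x = 0, mu_y = 0
Complementary slackness: lambda*(x + y - 94) = 47*(47 + 47 - 94) = 0, mu_x*x = 0*47 = 0, mu_y*y = 0*47 = 0. Satisfied.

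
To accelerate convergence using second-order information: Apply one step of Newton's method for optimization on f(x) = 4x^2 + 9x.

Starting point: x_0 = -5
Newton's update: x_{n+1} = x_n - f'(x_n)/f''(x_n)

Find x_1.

f(x) = 4x^2 + 9x
f'(x) = 8x + (9), f''(x) = 8
Newton step: x_1 = x_0 - f'(x_0)/f''(x_0)
f'(-5) = -31
x_1 = -5 - -31/8 = -9/8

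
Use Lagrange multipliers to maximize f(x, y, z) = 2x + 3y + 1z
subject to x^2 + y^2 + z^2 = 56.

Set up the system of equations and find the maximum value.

Lagrange conditions: 2 = 2*lambda*x, 3 = 2*lambda*y, 1 = 2*lambda*z
So x:2 = y:3 = z:1, i.e. x = 2t, y = 3t, z = 1t
Constraint: t^2*(2^2 + 3^2 + 1^2) = 56
  t^2 * 14 = 56  =>  t = sqrt(4)
Maximum = 2*2t + 3*3t + 1*1t = 14*sqrt(4) = 28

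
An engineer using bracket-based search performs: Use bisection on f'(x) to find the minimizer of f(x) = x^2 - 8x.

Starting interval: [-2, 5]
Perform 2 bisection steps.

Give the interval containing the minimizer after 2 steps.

Finding critical point of f(x) = x^2 - 8x using bisection on f'(x) = 2x + -8.
f'(x) = 0 when x = 4.
Starting interval: [-2, 5]
Step 1: mid = 3/2, f'(mid) = -5, new interval = [3/2, 5]
Step 2: mid = 13/4, f'(mid) = -3/2, new interval = [13/4, 5]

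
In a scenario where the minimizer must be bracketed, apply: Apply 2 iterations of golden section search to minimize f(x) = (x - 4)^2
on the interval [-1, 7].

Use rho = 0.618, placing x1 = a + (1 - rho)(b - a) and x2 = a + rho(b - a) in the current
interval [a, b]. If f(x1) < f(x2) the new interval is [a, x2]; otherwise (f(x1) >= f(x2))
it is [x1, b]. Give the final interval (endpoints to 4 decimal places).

Golden section search for min of f(x) = (x - 4)^2 on [-1, 7].
Each step: x1 = a + (1 - rho)(b - a), x2 = a + rho(b - a); if f(x1) < f(x2) keep [a, x2], otherwise keep [x1, b].
Step 1: [-1.0000, 7.0000], x1=2.0560 (f=3.7791), x2=3.9440 (f=0.0031); f(x1) > f(x2) => keep [2.0560, 7.0000]
Step 2: [2.0560, 7.0000], x1=3.9446 (f=0.0031), x2=5.1114 (f=1.2352); f(x1) < f(x2) => keep [2.0560, 5.1114]
Final interval: [2.0560, 5.1114]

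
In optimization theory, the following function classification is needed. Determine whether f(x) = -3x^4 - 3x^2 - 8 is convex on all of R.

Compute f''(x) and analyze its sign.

f(x) = -3x^4 - 3x^2 - 8
f'(x) = -12x^3 + -6x
f''(x) = -36x^2 + -6
f''(x) = -36x^2 + -6 <= -6 < 0 for all x
Therefore, f is concave on R.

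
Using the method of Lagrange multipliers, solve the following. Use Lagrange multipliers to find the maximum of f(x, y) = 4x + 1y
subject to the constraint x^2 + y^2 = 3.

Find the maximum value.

Set up Lagrange conditions: grad f = lambda * grad g
  4 = 2*lambda*x
  1 = 2*lambda*y
From these: x/y = 4/1, so x = 4t, y = 1t for some t.
Substitute into constraint: (4t)^2 + (1t)^2 = 3
  t^2 * 17 = 3
  t = sqrt(3/17)
Maximum = 4*x + 1*y = (4^2 + 1^2)*t = 17 * sqrt(3/17) = sqrt(51)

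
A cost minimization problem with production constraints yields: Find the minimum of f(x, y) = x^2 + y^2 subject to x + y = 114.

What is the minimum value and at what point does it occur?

Substitute y = 114 - x into f(x,y) = x^2 + y^2:
g(x) = x^2 + (114 - x)^2 = 2x^2 - 228x + 12996
g'(x) = 4x - 228 = 0  =>  x = 57
y = 114 - 57 = 57
Minimum value = 57^2 + 57^2 = 6498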